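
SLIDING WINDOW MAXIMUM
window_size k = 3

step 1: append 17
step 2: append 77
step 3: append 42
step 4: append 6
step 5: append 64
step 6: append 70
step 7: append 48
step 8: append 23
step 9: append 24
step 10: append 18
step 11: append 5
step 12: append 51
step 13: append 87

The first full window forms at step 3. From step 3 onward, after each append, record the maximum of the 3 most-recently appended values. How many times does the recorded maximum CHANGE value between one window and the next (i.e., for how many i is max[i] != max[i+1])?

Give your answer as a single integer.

Answer: 6

Derivation:
step 1: append 17 -> window=[17] (not full yet)
step 2: append 77 -> window=[17, 77] (not full yet)
step 3: append 42 -> window=[17, 77, 42] -> max=77
step 4: append 6 -> window=[77, 42, 6] -> max=77
step 5: append 64 -> window=[42, 6, 64] -> max=64
step 6: append 70 -> window=[6, 64, 70] -> max=70
step 7: append 48 -> window=[64, 70, 48] -> max=70
step 8: append 23 -> window=[70, 48, 23] -> max=70
step 9: append 24 -> window=[48, 23, 24] -> max=48
step 10: append 18 -> window=[23, 24, 18] -> max=24
step 11: append 5 -> window=[24, 18, 5] -> max=24
step 12: append 51 -> window=[18, 5, 51] -> max=51
step 13: append 87 -> window=[5, 51, 87] -> max=87
Recorded maximums: 77 77 64 70 70 70 48 24 24 51 87
Changes between consecutive maximums: 6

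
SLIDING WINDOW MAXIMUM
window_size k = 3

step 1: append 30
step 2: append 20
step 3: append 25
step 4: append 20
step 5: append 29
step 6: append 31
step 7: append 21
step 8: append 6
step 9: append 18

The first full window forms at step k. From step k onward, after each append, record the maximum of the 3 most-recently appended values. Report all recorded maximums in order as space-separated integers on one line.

Answer: 30 25 29 31 31 31 21

Derivation:
step 1: append 30 -> window=[30] (not full yet)
step 2: append 20 -> window=[30, 20] (not full yet)
step 3: append 25 -> window=[30, 20, 25] -> max=30
step 4: append 20 -> window=[20, 25, 20] -> max=25
step 5: append 29 -> window=[25, 20, 29] -> max=29
step 6: append 31 -> window=[20, 29, 31] -> max=31
step 7: append 21 -> window=[29, 31, 21] -> max=31
step 8: append 6 -> window=[31, 21, 6] -> max=31
step 9: append 18 -> window=[21, 6, 18] -> max=21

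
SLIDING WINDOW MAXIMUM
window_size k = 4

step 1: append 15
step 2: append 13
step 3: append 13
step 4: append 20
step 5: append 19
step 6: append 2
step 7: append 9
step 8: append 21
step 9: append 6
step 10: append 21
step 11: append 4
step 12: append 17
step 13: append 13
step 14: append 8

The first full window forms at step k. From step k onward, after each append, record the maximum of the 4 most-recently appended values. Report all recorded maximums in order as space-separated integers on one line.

Answer: 20 20 20 20 21 21 21 21 21 21 17

Derivation:
step 1: append 15 -> window=[15] (not full yet)
step 2: append 13 -> window=[15, 13] (not full yet)
step 3: append 13 -> window=[15, 13, 13] (not full yet)
step 4: append 20 -> window=[15, 13, 13, 20] -> max=20
step 5: append 19 -> window=[13, 13, 20, 19] -> max=20
step 6: append 2 -> window=[13, 20, 19, 2] -> max=20
step 7: append 9 -> window=[20, 19, 2, 9] -> max=20
step 8: append 21 -> window=[19, 2, 9, 21] -> max=21
step 9: append 6 -> window=[2, 9, 21, 6] -> max=21
step 10: append 21 -> window=[9, 21, 6, 21] -> max=21
step 11: append 4 -> window=[21, 6, 21, 4] -> max=21
step 12: append 17 -> window=[6, 21, 4, 17] -> max=21
step 13: append 13 -> window=[21, 4, 17, 13] -> max=21
step 14: append 8 -> window=[4, 17, 13, 8] -> max=17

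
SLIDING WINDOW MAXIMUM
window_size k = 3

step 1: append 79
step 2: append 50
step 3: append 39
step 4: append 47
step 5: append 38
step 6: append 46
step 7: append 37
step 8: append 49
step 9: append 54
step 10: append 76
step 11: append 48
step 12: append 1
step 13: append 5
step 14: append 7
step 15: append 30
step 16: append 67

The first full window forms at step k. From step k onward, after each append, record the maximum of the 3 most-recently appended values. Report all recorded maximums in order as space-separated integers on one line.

step 1: append 79 -> window=[79] (not full yet)
step 2: append 50 -> window=[79, 50] (not full yet)
step 3: append 39 -> window=[79, 50, 39] -> max=79
step 4: append 47 -> window=[50, 39, 47] -> max=50
step 5: append 38 -> window=[39, 47, 38] -> max=47
step 6: append 46 -> window=[47, 38, 46] -> max=47
step 7: append 37 -> window=[38, 46, 37] -> max=46
step 8: append 49 -> window=[46, 37, 49] -> max=49
step 9: append 54 -> window=[37, 49, 54] -> max=54
step 10: append 76 -> window=[49, 54, 76] -> max=76
step 11: append 48 -> window=[54, 76, 48] -> max=76
step 12: append 1 -> window=[76, 48, 1] -> max=76
step 13: append 5 -> window=[48, 1, 5] -> max=48
step 14: append 7 -> window=[1, 5, 7] -> max=7
step 15: append 30 -> window=[5, 7, 30] -> max=30
step 16: append 67 -> window=[7, 30, 67] -> max=67

Answer: 79 50 47 47 46 49 54 76 76 76 48 7 30 67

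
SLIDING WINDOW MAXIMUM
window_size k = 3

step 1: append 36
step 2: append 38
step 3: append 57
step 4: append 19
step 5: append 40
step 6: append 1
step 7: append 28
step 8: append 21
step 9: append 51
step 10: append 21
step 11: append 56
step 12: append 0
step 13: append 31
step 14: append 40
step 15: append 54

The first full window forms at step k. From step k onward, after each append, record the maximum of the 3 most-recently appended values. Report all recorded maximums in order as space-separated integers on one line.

Answer: 57 57 57 40 40 28 51 51 56 56 56 40 54

Derivation:
step 1: append 36 -> window=[36] (not full yet)
step 2: append 38 -> window=[36, 38] (not full yet)
step 3: append 57 -> window=[36, 38, 57] -> max=57
step 4: append 19 -> window=[38, 57, 19] -> max=57
step 5: append 40 -> window=[57, 19, 40] -> max=57
step 6: append 1 -> window=[19, 40, 1] -> max=40
step 7: append 28 -> window=[40, 1, 28] -> max=40
step 8: append 21 -> window=[1, 28, 21] -> max=28
step 9: append 51 -> window=[28, 21, 51] -> max=51
step 10: append 21 -> window=[21, 51, 21] -> max=51
step 11: append 56 -> window=[51, 21, 56] -> max=56
step 12: append 0 -> window=[21, 56, 0] -> max=56
step 13: append 31 -> window=[56, 0, 31] -> max=56
step 14: append 40 -> window=[0, 31, 40] -> max=40
step 15: append 54 -> window=[31, 40, 54] -> max=54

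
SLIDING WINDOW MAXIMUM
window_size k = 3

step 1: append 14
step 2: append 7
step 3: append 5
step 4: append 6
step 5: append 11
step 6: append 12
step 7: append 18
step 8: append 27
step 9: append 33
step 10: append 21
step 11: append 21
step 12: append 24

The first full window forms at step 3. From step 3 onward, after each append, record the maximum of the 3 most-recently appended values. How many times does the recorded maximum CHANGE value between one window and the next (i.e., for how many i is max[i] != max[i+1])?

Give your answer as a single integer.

Answer: 7

Derivation:
step 1: append 14 -> window=[14] (not full yet)
step 2: append 7 -> window=[14, 7] (not full yet)
step 3: append 5 -> window=[14, 7, 5] -> max=14
step 4: append 6 -> window=[7, 5, 6] -> max=7
step 5: append 11 -> window=[5, 6, 11] -> max=11
step 6: append 12 -> window=[6, 11, 12] -> max=12
step 7: append 18 -> window=[11, 12, 18] -> max=18
step 8: append 27 -> window=[12, 18, 27] -> max=27
step 9: append 33 -> window=[18, 27, 33] -> max=33
step 10: append 21 -> window=[27, 33, 21] -> max=33
step 11: append 21 -> window=[33, 21, 21] -> max=33
step 12: append 24 -> window=[21, 21, 24] -> max=24
Recorded maximums: 14 7 11 12 18 27 33 33 33 24
Changes between consecutive maximums: 7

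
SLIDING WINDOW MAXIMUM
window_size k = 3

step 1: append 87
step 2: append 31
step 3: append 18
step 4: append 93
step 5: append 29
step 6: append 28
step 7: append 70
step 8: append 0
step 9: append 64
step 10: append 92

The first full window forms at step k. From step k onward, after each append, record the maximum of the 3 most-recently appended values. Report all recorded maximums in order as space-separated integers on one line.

Answer: 87 93 93 93 70 70 70 92

Derivation:
step 1: append 87 -> window=[87] (not full yet)
step 2: append 31 -> window=[87, 31] (not full yet)
step 3: append 18 -> window=[87, 31, 18] -> max=87
step 4: append 93 -> window=[31, 18, 93] -> max=93
step 5: append 29 -> window=[18, 93, 29] -> max=93
step 6: append 28 -> window=[93, 29, 28] -> max=93
step 7: append 70 -> window=[29, 28, 70] -> max=70
step 8: append 0 -> window=[28, 70, 0] -> max=70
step 9: append 64 -> window=[70, 0, 64] -> max=70
step 10: append 92 -> window=[0, 64, 92] -> max=92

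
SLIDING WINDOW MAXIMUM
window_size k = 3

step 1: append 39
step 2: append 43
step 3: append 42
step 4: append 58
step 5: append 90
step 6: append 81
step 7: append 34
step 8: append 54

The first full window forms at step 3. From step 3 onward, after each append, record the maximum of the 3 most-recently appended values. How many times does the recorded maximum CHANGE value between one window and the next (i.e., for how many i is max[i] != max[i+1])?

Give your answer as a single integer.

step 1: append 39 -> window=[39] (not full yet)
step 2: append 43 -> window=[39, 43] (not full yet)
step 3: append 42 -> window=[39, 43, 42] -> max=43
step 4: append 58 -> window=[43, 42, 58] -> max=58
step 5: append 90 -> window=[42, 58, 90] -> max=90
step 6: append 81 -> window=[58, 90, 81] -> max=90
step 7: append 34 -> window=[90, 81, 34] -> max=90
step 8: append 54 -> window=[81, 34, 54] -> max=81
Recorded maximums: 43 58 90 90 90 81
Changes between consecutive maximums: 3

Answer: 3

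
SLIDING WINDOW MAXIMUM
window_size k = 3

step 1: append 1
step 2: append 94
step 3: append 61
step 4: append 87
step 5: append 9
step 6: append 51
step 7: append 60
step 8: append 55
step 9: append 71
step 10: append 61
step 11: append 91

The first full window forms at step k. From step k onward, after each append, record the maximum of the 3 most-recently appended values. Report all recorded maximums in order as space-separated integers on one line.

Answer: 94 94 87 87 60 60 71 71 91

Derivation:
step 1: append 1 -> window=[1] (not full yet)
step 2: append 94 -> window=[1, 94] (not full yet)
step 3: append 61 -> window=[1, 94, 61] -> max=94
step 4: append 87 -> window=[94, 61, 87] -> max=94
step 5: append 9 -> window=[61, 87, 9] -> max=87
step 6: append 51 -> window=[87, 9, 51] -> max=87
step 7: append 60 -> window=[9, 51, 60] -> max=60
step 8: append 55 -> window=[51, 60, 55] -> max=60
step 9: append 71 -> window=[60, 55, 71] -> max=71
step 10: append 61 -> window=[55, 71, 61] -> max=71
step 11: append 91 -> window=[71, 61, 91] -> max=91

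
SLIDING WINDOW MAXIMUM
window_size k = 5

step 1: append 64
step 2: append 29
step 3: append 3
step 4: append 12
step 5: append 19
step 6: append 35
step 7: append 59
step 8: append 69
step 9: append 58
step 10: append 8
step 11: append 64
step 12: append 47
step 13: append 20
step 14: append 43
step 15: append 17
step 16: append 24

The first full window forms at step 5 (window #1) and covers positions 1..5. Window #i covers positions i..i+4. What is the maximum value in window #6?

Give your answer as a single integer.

step 1: append 64 -> window=[64] (not full yet)
step 2: append 29 -> window=[64, 29] (not full yet)
step 3: append 3 -> window=[64, 29, 3] (not full yet)
step 4: append 12 -> window=[64, 29, 3, 12] (not full yet)
step 5: append 19 -> window=[64, 29, 3, 12, 19] -> max=64
step 6: append 35 -> window=[29, 3, 12, 19, 35] -> max=35
step 7: append 59 -> window=[3, 12, 19, 35, 59] -> max=59
step 8: append 69 -> window=[12, 19, 35, 59, 69] -> max=69
step 9: append 58 -> window=[19, 35, 59, 69, 58] -> max=69
step 10: append 8 -> window=[35, 59, 69, 58, 8] -> max=69
Window #6 max = 69

Answer: 69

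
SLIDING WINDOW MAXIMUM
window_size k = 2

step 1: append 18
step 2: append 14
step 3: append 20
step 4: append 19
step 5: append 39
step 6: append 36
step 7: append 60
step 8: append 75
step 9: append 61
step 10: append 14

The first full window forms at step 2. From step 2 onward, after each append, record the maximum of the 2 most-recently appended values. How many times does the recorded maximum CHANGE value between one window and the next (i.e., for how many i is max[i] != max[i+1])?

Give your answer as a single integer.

step 1: append 18 -> window=[18] (not full yet)
step 2: append 14 -> window=[18, 14] -> max=18
step 3: append 20 -> window=[14, 20] -> max=20
step 4: append 19 -> window=[20, 19] -> max=20
step 5: append 39 -> window=[19, 39] -> max=39
step 6: append 36 -> window=[39, 36] -> max=39
step 7: append 60 -> window=[36, 60] -> max=60
step 8: append 75 -> window=[60, 75] -> max=75
step 9: append 61 -> window=[75, 61] -> max=75
step 10: append 14 -> window=[61, 14] -> max=61
Recorded maximums: 18 20 20 39 39 60 75 75 61
Changes between consecutive maximums: 5

Answer: 5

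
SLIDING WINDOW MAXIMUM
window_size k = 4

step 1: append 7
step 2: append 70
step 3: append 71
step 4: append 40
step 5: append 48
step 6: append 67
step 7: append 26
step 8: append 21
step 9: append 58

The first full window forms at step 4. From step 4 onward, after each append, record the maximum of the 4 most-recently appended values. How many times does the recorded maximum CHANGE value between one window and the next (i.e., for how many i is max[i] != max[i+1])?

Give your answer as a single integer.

step 1: append 7 -> window=[7] (not full yet)
step 2: append 70 -> window=[7, 70] (not full yet)
step 3: append 71 -> window=[7, 70, 71] (not full yet)
step 4: append 40 -> window=[7, 70, 71, 40] -> max=71
step 5: append 48 -> window=[70, 71, 40, 48] -> max=71
step 6: append 67 -> window=[71, 40, 48, 67] -> max=71
step 7: append 26 -> window=[40, 48, 67, 26] -> max=67
step 8: append 21 -> window=[48, 67, 26, 21] -> max=67
step 9: append 58 -> window=[67, 26, 21, 58] -> max=67
Recorded maximums: 71 71 71 67 67 67
Changes between consecutive maximums: 1

Answer: 1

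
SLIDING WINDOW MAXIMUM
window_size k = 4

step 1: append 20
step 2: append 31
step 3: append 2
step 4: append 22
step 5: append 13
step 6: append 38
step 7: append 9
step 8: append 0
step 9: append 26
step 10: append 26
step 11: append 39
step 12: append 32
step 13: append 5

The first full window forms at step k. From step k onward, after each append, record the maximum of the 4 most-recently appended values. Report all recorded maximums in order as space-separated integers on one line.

Answer: 31 31 38 38 38 38 26 39 39 39

Derivation:
step 1: append 20 -> window=[20] (not full yet)
step 2: append 31 -> window=[20, 31] (not full yet)
step 3: append 2 -> window=[20, 31, 2] (not full yet)
step 4: append 22 -> window=[20, 31, 2, 22] -> max=31
step 5: append 13 -> window=[31, 2, 22, 13] -> max=31
step 6: append 38 -> window=[2, 22, 13, 38] -> max=38
step 7: append 9 -> window=[22, 13, 38, 9] -> max=38
step 8: append 0 -> window=[13, 38, 9, 0] -> max=38
step 9: append 26 -> window=[38, 9, 0, 26] -> max=38
step 10: append 26 -> window=[9, 0, 26, 26] -> max=26
step 11: append 39 -> window=[0, 26, 26, 39] -> max=39
step 12: append 32 -> window=[26, 26, 39, 32] -> max=39
step 13: append 5 -> window=[26, 39, 32, 5] -> max=39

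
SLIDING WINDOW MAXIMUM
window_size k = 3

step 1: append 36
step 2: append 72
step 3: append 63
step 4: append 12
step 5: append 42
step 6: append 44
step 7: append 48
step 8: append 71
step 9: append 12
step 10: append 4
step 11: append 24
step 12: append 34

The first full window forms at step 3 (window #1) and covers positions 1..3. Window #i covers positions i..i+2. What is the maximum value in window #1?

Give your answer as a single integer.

step 1: append 36 -> window=[36] (not full yet)
step 2: append 72 -> window=[36, 72] (not full yet)
step 3: append 63 -> window=[36, 72, 63] -> max=72
Window #1 max = 72

Answer: 72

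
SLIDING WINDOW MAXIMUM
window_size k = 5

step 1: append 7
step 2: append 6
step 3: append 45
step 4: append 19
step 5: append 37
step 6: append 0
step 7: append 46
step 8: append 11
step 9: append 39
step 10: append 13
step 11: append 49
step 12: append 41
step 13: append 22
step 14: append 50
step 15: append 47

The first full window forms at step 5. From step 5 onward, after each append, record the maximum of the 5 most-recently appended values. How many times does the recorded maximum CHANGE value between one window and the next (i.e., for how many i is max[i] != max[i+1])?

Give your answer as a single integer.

step 1: append 7 -> window=[7] (not full yet)
step 2: append 6 -> window=[7, 6] (not full yet)
step 3: append 45 -> window=[7, 6, 45] (not full yet)
step 4: append 19 -> window=[7, 6, 45, 19] (not full yet)
step 5: append 37 -> window=[7, 6, 45, 19, 37] -> max=45
step 6: append 0 -> window=[6, 45, 19, 37, 0] -> max=45
step 7: append 46 -> window=[45, 19, 37, 0, 46] -> max=46
step 8: append 11 -> window=[19, 37, 0, 46, 11] -> max=46
step 9: append 39 -> window=[37, 0, 46, 11, 39] -> max=46
step 10: append 13 -> window=[0, 46, 11, 39, 13] -> max=46
step 11: append 49 -> window=[46, 11, 39, 13, 49] -> max=49
step 12: append 41 -> window=[11, 39, 13, 49, 41] -> max=49
step 13: append 22 -> window=[39, 13, 49, 41, 22] -> max=49
step 14: append 50 -> window=[13, 49, 41, 22, 50] -> max=50
step 15: append 47 -> window=[49, 41, 22, 50, 47] -> max=50
Recorded maximums: 45 45 46 46 46 46 49 49 49 50 50
Changes between consecutive maximums: 3

Answer: 3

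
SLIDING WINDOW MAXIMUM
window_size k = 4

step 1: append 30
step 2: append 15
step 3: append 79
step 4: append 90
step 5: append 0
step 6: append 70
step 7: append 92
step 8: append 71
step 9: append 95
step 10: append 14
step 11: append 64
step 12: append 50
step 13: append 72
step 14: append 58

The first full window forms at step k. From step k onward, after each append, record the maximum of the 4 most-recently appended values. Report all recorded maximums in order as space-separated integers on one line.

step 1: append 30 -> window=[30] (not full yet)
step 2: append 15 -> window=[30, 15] (not full yet)
step 3: append 79 -> window=[30, 15, 79] (not full yet)
step 4: append 90 -> window=[30, 15, 79, 90] -> max=90
step 5: append 0 -> window=[15, 79, 90, 0] -> max=90
step 6: append 70 -> window=[79, 90, 0, 70] -> max=90
step 7: append 92 -> window=[90, 0, 70, 92] -> max=92
step 8: append 71 -> window=[0, 70, 92, 71] -> max=92
step 9: append 95 -> window=[70, 92, 71, 95] -> max=95
step 10: append 14 -> window=[92, 71, 95, 14] -> max=95
step 11: append 64 -> window=[71, 95, 14, 64] -> max=95
step 12: append 50 -> window=[95, 14, 64, 50] -> max=95
step 13: append 72 -> window=[14, 64, 50, 72] -> max=72
step 14: append 58 -> window=[64, 50, 72, 58] -> max=72

Answer: 90 90 90 92 92 95 95 95 95 72 72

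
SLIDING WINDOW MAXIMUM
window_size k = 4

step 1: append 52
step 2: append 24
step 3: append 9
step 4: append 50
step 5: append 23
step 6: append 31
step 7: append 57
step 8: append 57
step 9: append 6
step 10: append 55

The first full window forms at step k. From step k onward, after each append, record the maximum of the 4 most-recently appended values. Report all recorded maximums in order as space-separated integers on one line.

Answer: 52 50 50 57 57 57 57

Derivation:
step 1: append 52 -> window=[52] (not full yet)
step 2: append 24 -> window=[52, 24] (not full yet)
step 3: append 9 -> window=[52, 24, 9] (not full yet)
step 4: append 50 -> window=[52, 24, 9, 50] -> max=52
step 5: append 23 -> window=[24, 9, 50, 23] -> max=50
step 6: append 31 -> window=[9, 50, 23, 31] -> max=50
step 7: append 57 -> window=[50, 23, 31, 57] -> max=57
step 8: append 57 -> window=[23, 31, 57, 57] -> max=57
step 9: append 6 -> window=[31, 57, 57, 6] -> max=57
step 10: append 55 -> window=[57, 57, 6, 55] -> max=57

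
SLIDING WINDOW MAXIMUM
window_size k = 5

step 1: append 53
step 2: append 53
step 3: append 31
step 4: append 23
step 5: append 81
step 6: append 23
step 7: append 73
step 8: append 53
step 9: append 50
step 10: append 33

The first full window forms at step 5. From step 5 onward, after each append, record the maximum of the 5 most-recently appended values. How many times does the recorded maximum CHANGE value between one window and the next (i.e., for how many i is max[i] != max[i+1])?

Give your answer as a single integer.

Answer: 1

Derivation:
step 1: append 53 -> window=[53] (not full yet)
step 2: append 53 -> window=[53, 53] (not full yet)
step 3: append 31 -> window=[53, 53, 31] (not full yet)
step 4: append 23 -> window=[53, 53, 31, 23] (not full yet)
step 5: append 81 -> window=[53, 53, 31, 23, 81] -> max=81
step 6: append 23 -> window=[53, 31, 23, 81, 23] -> max=81
step 7: append 73 -> window=[31, 23, 81, 23, 73] -> max=81
step 8: append 53 -> window=[23, 81, 23, 73, 53] -> max=81
step 9: append 50 -> window=[81, 23, 73, 53, 50] -> max=81
step 10: append 33 -> window=[23, 73, 53, 50, 33] -> max=73
Recorded maximums: 81 81 81 81 81 73
Changes between consecutive maximums: 1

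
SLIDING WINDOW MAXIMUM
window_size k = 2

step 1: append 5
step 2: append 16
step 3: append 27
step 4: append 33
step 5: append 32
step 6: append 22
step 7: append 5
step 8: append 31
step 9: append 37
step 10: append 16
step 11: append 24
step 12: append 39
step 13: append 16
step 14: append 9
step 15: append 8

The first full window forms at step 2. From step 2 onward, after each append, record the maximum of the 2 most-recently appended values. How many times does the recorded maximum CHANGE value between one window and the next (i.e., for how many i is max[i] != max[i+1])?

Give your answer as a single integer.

step 1: append 5 -> window=[5] (not full yet)
step 2: append 16 -> window=[5, 16] -> max=16
step 3: append 27 -> window=[16, 27] -> max=27
step 4: append 33 -> window=[27, 33] -> max=33
step 5: append 32 -> window=[33, 32] -> max=33
step 6: append 22 -> window=[32, 22] -> max=32
step 7: append 5 -> window=[22, 5] -> max=22
step 8: append 31 -> window=[5, 31] -> max=31
step 9: append 37 -> window=[31, 37] -> max=37
step 10: append 16 -> window=[37, 16] -> max=37
step 11: append 24 -> window=[16, 24] -> max=24
step 12: append 39 -> window=[24, 39] -> max=39
step 13: append 16 -> window=[39, 16] -> max=39
step 14: append 9 -> window=[16, 9] -> max=16
step 15: append 8 -> window=[9, 8] -> max=9
Recorded maximums: 16 27 33 33 32 22 31 37 37 24 39 39 16 9
Changes between consecutive maximums: 10

Answer: 10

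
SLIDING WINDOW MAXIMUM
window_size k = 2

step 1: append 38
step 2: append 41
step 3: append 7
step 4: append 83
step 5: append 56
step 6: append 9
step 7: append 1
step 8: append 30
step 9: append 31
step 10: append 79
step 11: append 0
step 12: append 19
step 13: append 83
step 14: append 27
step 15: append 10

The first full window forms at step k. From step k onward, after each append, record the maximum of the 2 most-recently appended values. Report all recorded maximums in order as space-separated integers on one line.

step 1: append 38 -> window=[38] (not full yet)
step 2: append 41 -> window=[38, 41] -> max=41
step 3: append 7 -> window=[41, 7] -> max=41
step 4: append 83 -> window=[7, 83] -> max=83
step 5: append 56 -> window=[83, 56] -> max=83
step 6: append 9 -> window=[56, 9] -> max=56
step 7: append 1 -> window=[9, 1] -> max=9
step 8: append 30 -> window=[1, 30] -> max=30
step 9: append 31 -> window=[30, 31] -> max=31
step 10: append 79 -> window=[31, 79] -> max=79
step 11: append 0 -> window=[79, 0] -> max=79
step 12: append 19 -> window=[0, 19] -> max=19
step 13: append 83 -> window=[19, 83] -> max=83
step 14: append 27 -> window=[83, 27] -> max=83
step 15: append 10 -> window=[27, 10] -> max=27

Answer: 41 41 83 83 56 9 30 31 79 79 19 83 83 27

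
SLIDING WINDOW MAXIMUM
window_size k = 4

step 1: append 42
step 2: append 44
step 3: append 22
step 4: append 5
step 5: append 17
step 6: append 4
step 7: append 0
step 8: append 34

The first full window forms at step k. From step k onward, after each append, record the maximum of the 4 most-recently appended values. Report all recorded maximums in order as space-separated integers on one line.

Answer: 44 44 22 17 34

Derivation:
step 1: append 42 -> window=[42] (not full yet)
step 2: append 44 -> window=[42, 44] (not full yet)
step 3: append 22 -> window=[42, 44, 22] (not full yet)
step 4: append 5 -> window=[42, 44, 22, 5] -> max=44
step 5: append 17 -> window=[44, 22, 5, 17] -> max=44
step 6: append 4 -> window=[22, 5, 17, 4] -> max=22
step 7: append 0 -> window=[5, 17, 4, 0] -> max=17
step 8: append 34 -> window=[17, 4, 0, 34] -> max=34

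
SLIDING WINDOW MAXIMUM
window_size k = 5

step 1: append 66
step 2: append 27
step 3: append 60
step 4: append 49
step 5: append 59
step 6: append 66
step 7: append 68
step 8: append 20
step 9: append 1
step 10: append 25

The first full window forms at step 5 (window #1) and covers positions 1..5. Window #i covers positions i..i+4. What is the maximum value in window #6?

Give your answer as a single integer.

Answer: 68

Derivation:
step 1: append 66 -> window=[66] (not full yet)
step 2: append 27 -> window=[66, 27] (not full yet)
step 3: append 60 -> window=[66, 27, 60] (not full yet)
step 4: append 49 -> window=[66, 27, 60, 49] (not full yet)
step 5: append 59 -> window=[66, 27, 60, 49, 59] -> max=66
step 6: append 66 -> window=[27, 60, 49, 59, 66] -> max=66
step 7: append 68 -> window=[60, 49, 59, 66, 68] -> max=68
step 8: append 20 -> window=[49, 59, 66, 68, 20] -> max=68
step 9: append 1 -> window=[59, 66, 68, 20, 1] -> max=68
step 10: append 25 -> window=[66, 68, 20, 1, 25] -> max=68
Window #6 max = 68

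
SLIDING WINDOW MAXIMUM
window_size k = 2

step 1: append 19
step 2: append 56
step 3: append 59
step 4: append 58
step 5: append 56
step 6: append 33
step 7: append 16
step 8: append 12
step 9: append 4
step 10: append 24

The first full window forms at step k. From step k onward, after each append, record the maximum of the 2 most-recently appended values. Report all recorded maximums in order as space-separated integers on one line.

Answer: 56 59 59 58 56 33 16 12 24

Derivation:
step 1: append 19 -> window=[19] (not full yet)
step 2: append 56 -> window=[19, 56] -> max=56
step 3: append 59 -> window=[56, 59] -> max=59
step 4: append 58 -> window=[59, 58] -> max=59
step 5: append 56 -> window=[58, 56] -> max=58
step 6: append 33 -> window=[56, 33] -> max=56
step 7: append 16 -> window=[33, 16] -> max=33
step 8: append 12 -> window=[16, 12] -> max=16
step 9: append 4 -> window=[12, 4] -> max=12
step 10: append 24 -> window=[4, 24] -> max=24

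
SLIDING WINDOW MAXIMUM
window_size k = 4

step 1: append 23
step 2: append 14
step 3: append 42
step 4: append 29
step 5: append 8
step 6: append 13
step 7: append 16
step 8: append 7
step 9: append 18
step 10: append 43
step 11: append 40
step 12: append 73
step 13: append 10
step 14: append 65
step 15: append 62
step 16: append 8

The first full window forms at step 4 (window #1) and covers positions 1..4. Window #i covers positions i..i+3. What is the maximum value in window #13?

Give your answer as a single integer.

step 1: append 23 -> window=[23] (not full yet)
step 2: append 14 -> window=[23, 14] (not full yet)
step 3: append 42 -> window=[23, 14, 42] (not full yet)
step 4: append 29 -> window=[23, 14, 42, 29] -> max=42
step 5: append 8 -> window=[14, 42, 29, 8] -> max=42
step 6: append 13 -> window=[42, 29, 8, 13] -> max=42
step 7: append 16 -> window=[29, 8, 13, 16] -> max=29
step 8: append 7 -> window=[8, 13, 16, 7] -> max=16
step 9: append 18 -> window=[13, 16, 7, 18] -> max=18
step 10: append 43 -> window=[16, 7, 18, 43] -> max=43
step 11: append 40 -> window=[7, 18, 43, 40] -> max=43
step 12: append 73 -> window=[18, 43, 40, 73] -> max=73
step 13: append 10 -> window=[43, 40, 73, 10] -> max=73
step 14: append 65 -> window=[40, 73, 10, 65] -> max=73
step 15: append 62 -> window=[73, 10, 65, 62] -> max=73
step 16: append 8 -> window=[10, 65, 62, 8] -> max=65
Window #13 max = 65

Answer: 65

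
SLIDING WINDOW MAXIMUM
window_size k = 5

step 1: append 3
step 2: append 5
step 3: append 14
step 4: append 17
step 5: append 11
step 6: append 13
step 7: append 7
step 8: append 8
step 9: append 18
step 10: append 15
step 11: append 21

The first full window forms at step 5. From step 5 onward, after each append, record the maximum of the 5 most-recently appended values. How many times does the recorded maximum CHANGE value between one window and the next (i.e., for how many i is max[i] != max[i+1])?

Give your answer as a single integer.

step 1: append 3 -> window=[3] (not full yet)
step 2: append 5 -> window=[3, 5] (not full yet)
step 3: append 14 -> window=[3, 5, 14] (not full yet)
step 4: append 17 -> window=[3, 5, 14, 17] (not full yet)
step 5: append 11 -> window=[3, 5, 14, 17, 11] -> max=17
step 6: append 13 -> window=[5, 14, 17, 11, 13] -> max=17
step 7: append 7 -> window=[14, 17, 11, 13, 7] -> max=17
step 8: append 8 -> window=[17, 11, 13, 7, 8] -> max=17
step 9: append 18 -> window=[11, 13, 7, 8, 18] -> max=18
step 10: append 15 -> window=[13, 7, 8, 18, 15] -> max=18
step 11: append 21 -> window=[7, 8, 18, 15, 21] -> max=21
Recorded maximums: 17 17 17 17 18 18 21
Changes between consecutive maximums: 2

Answer: 2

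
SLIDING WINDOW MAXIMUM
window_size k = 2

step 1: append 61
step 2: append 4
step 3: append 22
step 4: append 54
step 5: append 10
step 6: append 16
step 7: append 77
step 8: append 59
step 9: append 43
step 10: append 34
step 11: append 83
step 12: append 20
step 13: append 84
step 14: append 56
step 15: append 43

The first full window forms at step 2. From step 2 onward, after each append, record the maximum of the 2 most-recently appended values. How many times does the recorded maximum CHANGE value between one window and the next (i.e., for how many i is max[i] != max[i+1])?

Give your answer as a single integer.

step 1: append 61 -> window=[61] (not full yet)
step 2: append 4 -> window=[61, 4] -> max=61
step 3: append 22 -> window=[4, 22] -> max=22
step 4: append 54 -> window=[22, 54] -> max=54
step 5: append 10 -> window=[54, 10] -> max=54
step 6: append 16 -> window=[10, 16] -> max=16
step 7: append 77 -> window=[16, 77] -> max=77
step 8: append 59 -> window=[77, 59] -> max=77
step 9: append 43 -> window=[59, 43] -> max=59
step 10: append 34 -> window=[43, 34] -> max=43
step 11: append 83 -> window=[34, 83] -> max=83
step 12: append 20 -> window=[83, 20] -> max=83
step 13: append 84 -> window=[20, 84] -> max=84
step 14: append 56 -> window=[84, 56] -> max=84
step 15: append 43 -> window=[56, 43] -> max=56
Recorded maximums: 61 22 54 54 16 77 77 59 43 83 83 84 84 56
Changes between consecutive maximums: 9

Answer: 9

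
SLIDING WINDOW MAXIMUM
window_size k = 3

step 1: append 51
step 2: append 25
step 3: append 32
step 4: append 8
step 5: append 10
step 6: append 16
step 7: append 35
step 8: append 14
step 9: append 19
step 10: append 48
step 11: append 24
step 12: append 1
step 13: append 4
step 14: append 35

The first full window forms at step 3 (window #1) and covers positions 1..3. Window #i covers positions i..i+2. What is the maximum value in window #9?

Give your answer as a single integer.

Answer: 48

Derivation:
step 1: append 51 -> window=[51] (not full yet)
step 2: append 25 -> window=[51, 25] (not full yet)
step 3: append 32 -> window=[51, 25, 32] -> max=51
step 4: append 8 -> window=[25, 32, 8] -> max=32
step 5: append 10 -> window=[32, 8, 10] -> max=32
step 6: append 16 -> window=[8, 10, 16] -> max=16
step 7: append 35 -> window=[10, 16, 35] -> max=35
step 8: append 14 -> window=[16, 35, 14] -> max=35
step 9: append 19 -> window=[35, 14, 19] -> max=35
step 10: append 48 -> window=[14, 19, 48] -> max=48
step 11: append 24 -> window=[19, 48, 24] -> max=48
Window #9 max = 48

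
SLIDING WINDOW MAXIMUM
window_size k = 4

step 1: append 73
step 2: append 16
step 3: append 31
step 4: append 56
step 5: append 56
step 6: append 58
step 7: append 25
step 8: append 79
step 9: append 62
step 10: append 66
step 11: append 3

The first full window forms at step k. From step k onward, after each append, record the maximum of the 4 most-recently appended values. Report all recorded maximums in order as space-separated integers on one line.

Answer: 73 56 58 58 79 79 79 79

Derivation:
step 1: append 73 -> window=[73] (not full yet)
step 2: append 16 -> window=[73, 16] (not full yet)
step 3: append 31 -> window=[73, 16, 31] (not full yet)
step 4: append 56 -> window=[73, 16, 31, 56] -> max=73
step 5: append 56 -> window=[16, 31, 56, 56] -> max=56
step 6: append 58 -> window=[31, 56, 56, 58] -> max=58
step 7: append 25 -> window=[56, 56, 58, 25] -> max=58
step 8: append 79 -> window=[56, 58, 25, 79] -> max=79
step 9: append 62 -> window=[58, 25, 79, 62] -> max=79
step 10: append 66 -> window=[25, 79, 62, 66] -> max=79
step 11: append 3 -> window=[79, 62, 66, 3] -> max=79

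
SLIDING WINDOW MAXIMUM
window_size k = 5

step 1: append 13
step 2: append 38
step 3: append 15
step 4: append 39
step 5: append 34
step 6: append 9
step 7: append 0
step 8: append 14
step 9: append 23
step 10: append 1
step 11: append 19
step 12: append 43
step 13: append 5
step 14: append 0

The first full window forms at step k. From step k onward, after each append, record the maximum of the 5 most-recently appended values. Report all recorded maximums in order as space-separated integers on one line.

step 1: append 13 -> window=[13] (not full yet)
step 2: append 38 -> window=[13, 38] (not full yet)
step 3: append 15 -> window=[13, 38, 15] (not full yet)
step 4: append 39 -> window=[13, 38, 15, 39] (not full yet)
step 5: append 34 -> window=[13, 38, 15, 39, 34] -> max=39
step 6: append 9 -> window=[38, 15, 39, 34, 9] -> max=39
step 7: append 0 -> window=[15, 39, 34, 9, 0] -> max=39
step 8: append 14 -> window=[39, 34, 9, 0, 14] -> max=39
step 9: append 23 -> window=[34, 9, 0, 14, 23] -> max=34
step 10: append 1 -> window=[9, 0, 14, 23, 1] -> max=23
step 11: append 19 -> window=[0, 14, 23, 1, 19] -> max=23
step 12: append 43 -> window=[14, 23, 1, 19, 43] -> max=43
step 13: append 5 -> window=[23, 1, 19, 43, 5] -> max=43
step 14: append 0 -> window=[1, 19, 43, 5, 0] -> max=43

Answer: 39 39 39 39 34 23 23 43 43 43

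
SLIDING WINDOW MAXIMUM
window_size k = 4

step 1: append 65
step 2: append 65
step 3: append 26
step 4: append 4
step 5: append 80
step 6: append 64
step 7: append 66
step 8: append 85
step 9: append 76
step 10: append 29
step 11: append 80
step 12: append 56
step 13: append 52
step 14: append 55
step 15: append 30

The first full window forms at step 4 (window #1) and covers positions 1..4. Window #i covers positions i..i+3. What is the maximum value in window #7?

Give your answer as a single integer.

step 1: append 65 -> window=[65] (not full yet)
step 2: append 65 -> window=[65, 65] (not full yet)
step 3: append 26 -> window=[65, 65, 26] (not full yet)
step 4: append 4 -> window=[65, 65, 26, 4] -> max=65
step 5: append 80 -> window=[65, 26, 4, 80] -> max=80
step 6: append 64 -> window=[26, 4, 80, 64] -> max=80
step 7: append 66 -> window=[4, 80, 64, 66] -> max=80
step 8: append 85 -> window=[80, 64, 66, 85] -> max=85
step 9: append 76 -> window=[64, 66, 85, 76] -> max=85
step 10: append 29 -> window=[66, 85, 76, 29] -> max=85
Window #7 max = 85

Answer: 85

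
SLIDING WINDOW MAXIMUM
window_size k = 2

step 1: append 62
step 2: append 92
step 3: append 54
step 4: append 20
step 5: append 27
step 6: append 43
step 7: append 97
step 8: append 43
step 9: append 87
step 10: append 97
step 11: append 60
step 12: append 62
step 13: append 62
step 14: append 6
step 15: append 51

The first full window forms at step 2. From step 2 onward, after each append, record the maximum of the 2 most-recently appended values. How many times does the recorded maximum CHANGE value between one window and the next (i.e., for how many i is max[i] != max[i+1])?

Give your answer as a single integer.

Answer: 8

Derivation:
step 1: append 62 -> window=[62] (not full yet)
step 2: append 92 -> window=[62, 92] -> max=92
step 3: append 54 -> window=[92, 54] -> max=92
step 4: append 20 -> window=[54, 20] -> max=54
step 5: append 27 -> window=[20, 27] -> max=27
step 6: append 43 -> window=[27, 43] -> max=43
step 7: append 97 -> window=[43, 97] -> max=97
step 8: append 43 -> window=[97, 43] -> max=97
step 9: append 87 -> window=[43, 87] -> max=87
step 10: append 97 -> window=[87, 97] -> max=97
step 11: append 60 -> window=[97, 60] -> max=97
step 12: append 62 -> window=[60, 62] -> max=62
step 13: append 62 -> window=[62, 62] -> max=62
step 14: append 6 -> window=[62, 6] -> max=62
step 15: append 51 -> window=[6, 51] -> max=51
Recorded maximums: 92 92 54 27 43 97 97 87 97 97 62 62 62 51
Changes between consecutive maximums: 8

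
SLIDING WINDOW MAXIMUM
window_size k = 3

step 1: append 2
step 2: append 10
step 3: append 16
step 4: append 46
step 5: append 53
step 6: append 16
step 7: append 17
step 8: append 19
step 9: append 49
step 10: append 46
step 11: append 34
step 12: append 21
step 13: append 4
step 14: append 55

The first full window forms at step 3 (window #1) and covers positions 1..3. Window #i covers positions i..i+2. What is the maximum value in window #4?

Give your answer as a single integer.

step 1: append 2 -> window=[2] (not full yet)
step 2: append 10 -> window=[2, 10] (not full yet)
step 3: append 16 -> window=[2, 10, 16] -> max=16
step 4: append 46 -> window=[10, 16, 46] -> max=46
step 5: append 53 -> window=[16, 46, 53] -> max=53
step 6: append 16 -> window=[46, 53, 16] -> max=53
Window #4 max = 53

Answer: 53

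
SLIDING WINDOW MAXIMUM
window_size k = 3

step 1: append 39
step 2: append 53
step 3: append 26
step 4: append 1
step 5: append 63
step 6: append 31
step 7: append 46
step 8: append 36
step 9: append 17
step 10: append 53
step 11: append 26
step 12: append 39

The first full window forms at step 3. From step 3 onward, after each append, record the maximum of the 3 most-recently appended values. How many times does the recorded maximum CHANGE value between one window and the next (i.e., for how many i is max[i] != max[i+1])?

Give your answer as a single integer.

step 1: append 39 -> window=[39] (not full yet)
step 2: append 53 -> window=[39, 53] (not full yet)
step 3: append 26 -> window=[39, 53, 26] -> max=53
step 4: append 1 -> window=[53, 26, 1] -> max=53
step 5: append 63 -> window=[26, 1, 63] -> max=63
step 6: append 31 -> window=[1, 63, 31] -> max=63
step 7: append 46 -> window=[63, 31, 46] -> max=63
step 8: append 36 -> window=[31, 46, 36] -> max=46
step 9: append 17 -> window=[46, 36, 17] -> max=46
step 10: append 53 -> window=[36, 17, 53] -> max=53
step 11: append 26 -> window=[17, 53, 26] -> max=53
step 12: append 39 -> window=[53, 26, 39] -> max=53
Recorded maximums: 53 53 63 63 63 46 46 53 53 53
Changes between consecutive maximums: 3

Answer: 3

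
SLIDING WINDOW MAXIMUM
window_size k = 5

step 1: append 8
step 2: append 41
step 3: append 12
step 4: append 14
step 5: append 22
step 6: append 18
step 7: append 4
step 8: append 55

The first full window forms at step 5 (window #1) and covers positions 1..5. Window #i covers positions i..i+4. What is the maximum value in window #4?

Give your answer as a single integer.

step 1: append 8 -> window=[8] (not full yet)
step 2: append 41 -> window=[8, 41] (not full yet)
step 3: append 12 -> window=[8, 41, 12] (not full yet)
step 4: append 14 -> window=[8, 41, 12, 14] (not full yet)
step 5: append 22 -> window=[8, 41, 12, 14, 22] -> max=41
step 6: append 18 -> window=[41, 12, 14, 22, 18] -> max=41
step 7: append 4 -> window=[12, 14, 22, 18, 4] -> max=22
step 8: append 55 -> window=[14, 22, 18, 4, 55] -> max=55
Window #4 max = 55

Answer: 55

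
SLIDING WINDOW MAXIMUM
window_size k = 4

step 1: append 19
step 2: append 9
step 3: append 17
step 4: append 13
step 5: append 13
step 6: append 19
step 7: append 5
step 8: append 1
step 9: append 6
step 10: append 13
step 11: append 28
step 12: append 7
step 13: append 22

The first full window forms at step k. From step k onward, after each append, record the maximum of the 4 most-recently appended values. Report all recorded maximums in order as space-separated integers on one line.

step 1: append 19 -> window=[19] (not full yet)
step 2: append 9 -> window=[19, 9] (not full yet)
step 3: append 17 -> window=[19, 9, 17] (not full yet)
step 4: append 13 -> window=[19, 9, 17, 13] -> max=19
step 5: append 13 -> window=[9, 17, 13, 13] -> max=17
step 6: append 19 -> window=[17, 13, 13, 19] -> max=19
step 7: append 5 -> window=[13, 13, 19, 5] -> max=19
step 8: append 1 -> window=[13, 19, 5, 1] -> max=19
step 9: append 6 -> window=[19, 5, 1, 6] -> max=19
step 10: append 13 -> window=[5, 1, 6, 13] -> max=13
step 11: append 28 -> window=[1, 6, 13, 28] -> max=28
step 12: append 7 -> window=[6, 13, 28, 7] -> max=28
step 13: append 22 -> window=[13, 28, 7, 22] -> max=28

Answer: 19 17 19 19 19 19 13 28 28 28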